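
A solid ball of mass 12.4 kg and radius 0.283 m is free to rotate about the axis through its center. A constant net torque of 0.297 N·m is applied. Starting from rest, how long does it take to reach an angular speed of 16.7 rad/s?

I = (2/5)MR² = (2/5)(12.4)(0.283)² = 0.3972 kg·m².
α = τ/I = 0.297/0.3972 = 0.7477 rad/s².
ω = αt ⇒ t = ω/α = 16.7/0.7477 = 22.34 s.

t ≈ 22.3 s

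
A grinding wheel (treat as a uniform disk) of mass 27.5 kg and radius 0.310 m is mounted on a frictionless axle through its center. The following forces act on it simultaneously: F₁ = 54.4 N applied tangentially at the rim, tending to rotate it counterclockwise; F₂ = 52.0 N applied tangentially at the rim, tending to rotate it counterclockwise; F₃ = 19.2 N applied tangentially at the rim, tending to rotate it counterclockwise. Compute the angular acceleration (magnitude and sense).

α ≈ 29.5 rad/s², counterclockwise

I = ½MR² = (1/2)(27.5)(0.310)² = 1.321 kg·m².
Taking counterclockwise as positive: τ₁ = +(54.4)(0.310) = +16.86 N·m; τ₂ = +(52.0)(0.310) = +16.12 N·m; τ₃ = +(19.2)(0.310) = +5.952 N·m.
Net torque τ = 38.94 N·m.
α = τ/I = 38.94/1.321 = 29.47 rad/s².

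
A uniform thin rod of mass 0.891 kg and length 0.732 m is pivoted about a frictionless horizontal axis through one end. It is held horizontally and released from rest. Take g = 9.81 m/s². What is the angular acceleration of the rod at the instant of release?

About the pivot, I = (1/3)ML² = (1/3)(0.891)(0.732)² = 0.1591 kg·m².
The weight acts at the center, a distance L/2 = 0.3660 m from the pivot; τ = Mg(L/2) = 3.199 N·m.
α = τ/I = 3.199/0.1591 = 20.10 rad/s².
(Equivalently α = (3g/(2L)) = 20.10 rad/s².)

α ≈ 20.1 rad/s²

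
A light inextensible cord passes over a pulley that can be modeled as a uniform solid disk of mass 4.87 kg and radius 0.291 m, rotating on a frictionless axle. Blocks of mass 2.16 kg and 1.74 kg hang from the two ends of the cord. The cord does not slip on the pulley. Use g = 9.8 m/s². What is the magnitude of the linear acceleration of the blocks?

a ≈ 0.650 m/s²

I = ½MR² = (1/2)(4.87)(0.291)² = 0.2062 kg·m².
Heavier block: m₁g − T₁ = m₁a. Lighter block: T₂ − m₂g = m₂a.
Pulley: (T₁ − T₂)R = Iα = I(a/R), so T₁ − T₂ = (I/R²)a = (1/2)M_p a = 2.435·a.
Adding the three: (m₁ − m₂)g = (m₁ + m₂ + 2.435)a, so a = (2.16 − 1.74)(9.8)/(2.16 + 1.74 + 2.435) = 0.6497 m/s².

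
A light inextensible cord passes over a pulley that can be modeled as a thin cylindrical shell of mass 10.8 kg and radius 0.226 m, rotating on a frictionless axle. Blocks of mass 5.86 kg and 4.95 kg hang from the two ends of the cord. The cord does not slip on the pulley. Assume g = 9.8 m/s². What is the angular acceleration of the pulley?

α ≈ 1.83 rad/s²

I = MR² = (10.8)(0.226)² = 0.5516 kg·m².
Heavier block: m₁g − T₁ = m₁a. Lighter block: T₂ − m₂g = m₂a.
Pulley: (T₁ − T₂)R = Iα = I(a/R), so T₁ − T₂ = (I/R²)a = 1·M_p a = 10.80·a.
Adding the three: (m₁ − m₂)g = (m₁ + m₂ + 10.80)a, so a = (5.86 − 4.95)(9.8)/(5.86 + 4.95 + 10.80) = 0.4127 m/s².
α = a/R = 0.4127/0.226 = 1.826 rad/s².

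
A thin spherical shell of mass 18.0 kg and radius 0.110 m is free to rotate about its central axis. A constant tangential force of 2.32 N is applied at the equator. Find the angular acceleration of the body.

I = (2/3)MR² = (2/3)(18.0)(0.110)² = 0.1452 kg·m².
τ = F R = (2.32)(0.110) = 0.2552 N·m.
Newton's second law for rotation, τ = Iα, gives α = τ/I = 0.2552/0.1452 = 1.758 rad/s².

α ≈ 1.76 rad/s²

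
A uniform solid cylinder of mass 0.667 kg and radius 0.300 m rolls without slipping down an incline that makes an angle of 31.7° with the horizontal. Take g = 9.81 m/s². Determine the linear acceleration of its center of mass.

a ≈ 3.44 m/s²

Translation along the incline: Mg sinθ − f = Ma.
Rotation about the center: fR = Iα with I = ½MR². No-slip gives a = αR, so f = (I/R²)a = (1/2)M a.
Substituting: Mg sinθ = (1 + 0.5000)Ma, so a = g sinθ/(1 + 0.5000) = (9.81) sin 31.7° / 1.500 = 3.437 m/s².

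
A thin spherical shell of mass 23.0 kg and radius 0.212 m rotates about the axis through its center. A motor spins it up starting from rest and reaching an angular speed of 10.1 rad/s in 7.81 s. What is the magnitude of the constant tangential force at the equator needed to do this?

I = (2/3)MR² = (2/3)(23.0)(0.212)² = 0.6891 kg·m².
α = Δω/Δt = (10.1 − 0)/7.81 = 1.293 rad/s².
The required torque is τ = Iα = (0.6891)(1.293) = 0.8912 N·m.
A tangential force at the equator gives τ = FR, so F = τ/R = 0.8912/0.212 = 4.204 N.

F ≈ 4.20 N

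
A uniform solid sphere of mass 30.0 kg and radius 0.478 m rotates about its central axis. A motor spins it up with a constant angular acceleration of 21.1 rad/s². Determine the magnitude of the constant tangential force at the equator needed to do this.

I = (2/5)MR² = (2/5)(30.0)(0.478)² = 2.742 kg·m².
The required torque is τ = Iα = (2.742)(21.10) = 57.85 N·m.
A tangential force at the equator gives τ = FR, so F = τ/R = 57.85/0.478 = 121.0 N.

F ≈ 121 N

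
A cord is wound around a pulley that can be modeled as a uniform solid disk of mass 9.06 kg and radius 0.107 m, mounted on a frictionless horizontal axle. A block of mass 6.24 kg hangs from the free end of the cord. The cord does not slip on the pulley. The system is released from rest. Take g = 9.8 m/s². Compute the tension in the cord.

I = ½MR² = (1/2)(9.06)(0.107)² = 0.05186 kg·m².
Block: mg − T = ma. Pulley: TR = Iα. No-slip: a = αR, so T = (I/R²)a = 4.530·a.
Then mg = (m + 4.530)a, so a = (6.24)(9.8)/(6.24 + 4.530) = 5.678 m/s².
T = 4.530·a = 25.72 N.

T ≈ 25.7 N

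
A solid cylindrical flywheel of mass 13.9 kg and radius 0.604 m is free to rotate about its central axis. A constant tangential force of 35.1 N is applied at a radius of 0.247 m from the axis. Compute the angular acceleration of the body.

α ≈ 3.42 rad/s²

I = ½MR² = (1/2)(13.9)(0.604)² = 2.535 kg·m².
τ = F·r = (35.1)(0.247) = 8.670 N·m.
Newton's second law for rotation, τ = Iα, gives α = τ/I = 8.670/2.535 = 3.419 rad/s².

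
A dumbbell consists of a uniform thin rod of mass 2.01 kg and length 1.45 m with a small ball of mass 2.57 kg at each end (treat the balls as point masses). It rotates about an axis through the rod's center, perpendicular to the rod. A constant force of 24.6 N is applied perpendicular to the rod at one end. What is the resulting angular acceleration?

I_rod = (1/12)ML² = (1/12)(2.01)(1.45)² = 0.3522 kg·m².
I_balls = 2·m·(L/2)² = 2(2.57)(0.7250)² = 2.702 kg·m².
Total I = 3.054 kg·m².
τ = F·(L/2) = (24.6)(0.725) = 17.84 N·m.
α = τ/I = 17.84/3.054 = 5.840 rad/s².

α ≈ 5.84 rad/s²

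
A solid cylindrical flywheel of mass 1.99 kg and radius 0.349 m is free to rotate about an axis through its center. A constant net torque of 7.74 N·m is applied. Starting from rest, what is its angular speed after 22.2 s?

ω ≈ 1420 rad/s

I = ½MR² = (1/2)(1.99)(0.349)² = 0.1212 kg·m².
α = τ/I = 7.74/0.1212 = 63.87 rad/s².
ω = ω₀ + αt = 0 + (63.87)(22.2) = 1418 rad/s.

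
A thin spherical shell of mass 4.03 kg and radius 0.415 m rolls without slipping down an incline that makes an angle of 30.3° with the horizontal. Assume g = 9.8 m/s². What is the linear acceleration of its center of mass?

a ≈ 2.97 m/s²

Translation along the incline: Mg sinθ − f = Ma.
Rotation about the center: fR = Iα with I = (2/3)MR². No-slip gives a = αR, so f = (I/R²)a = (2/3)M a.
Substituting: Mg sinθ = (1 + 0.6667)Ma, so a = g sinθ/(1 + 0.6667) = (9.8) sin 30.3° / 1.667 = 2.967 m/s².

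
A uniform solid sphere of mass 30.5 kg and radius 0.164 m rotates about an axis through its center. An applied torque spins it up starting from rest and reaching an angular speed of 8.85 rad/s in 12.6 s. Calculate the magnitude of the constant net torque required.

I = (2/5)MR² = (2/5)(30.5)(0.164)² = 0.3281 kg·m².
α = Δω/Δt = (8.85 − 0)/12.6 = 0.7024 rad/s².
τ = Iα = (0.3281)(0.7024) = 0.2305 N·m.

τ ≈ 0.230 N·m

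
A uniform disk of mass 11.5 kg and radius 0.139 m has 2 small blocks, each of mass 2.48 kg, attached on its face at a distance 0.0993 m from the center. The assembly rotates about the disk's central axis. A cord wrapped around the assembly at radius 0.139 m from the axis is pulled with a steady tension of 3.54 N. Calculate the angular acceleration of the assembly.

I_disk = ½MR² = ½(11.5)(0.139)² = 0.1111 kg·m².
I_blocks = 2·m·r² = 2(2.48)(0.0993)² = 0.04891 kg·m².
Total I = 0.1600 kg·m².
τ = F r = (3.54)(0.139) = 0.4921 N·m.
α = τ/I = 0.4921/0.1600 = 3.075 rad/s².

α ≈ 3.08 rad/s²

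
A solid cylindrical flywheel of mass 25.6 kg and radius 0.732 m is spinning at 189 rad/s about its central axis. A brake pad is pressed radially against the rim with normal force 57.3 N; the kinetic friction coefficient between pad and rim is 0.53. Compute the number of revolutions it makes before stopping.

≈ 877 revolutions

I = ½MR² = (1/2)(25.6)(0.732)² = 6.859 kg·m².
Friction force f = μN = (0.53)(57.3) = 30.37 N at the rim; torque magnitude τ = fR = 22.23 N·m, opposing ω.
|α| = τ/I = 22.23/6.859 = 3.241 rad/s² (deceleration).
ω² = ω₀² − 2|α|θ with ω = 0 ⇒ θ = ω₀²/(2|α|) = 5510 rad = 877.0 rev.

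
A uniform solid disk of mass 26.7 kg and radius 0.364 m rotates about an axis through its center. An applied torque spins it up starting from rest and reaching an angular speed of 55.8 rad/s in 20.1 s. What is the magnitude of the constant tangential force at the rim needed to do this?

I = ½MR² = (1/2)(26.7)(0.364)² = 1.769 kg·m².
α = Δω/Δt = (55.8 − 0)/20.1 = 2.776 rad/s².
The required torque is τ = Iα = (1.769)(2.776) = 4.910 N·m.
A tangential force at the rim gives τ = FR, so F = τ/R = 4.910/0.364 = 13.49 N.

F ≈ 13.5 N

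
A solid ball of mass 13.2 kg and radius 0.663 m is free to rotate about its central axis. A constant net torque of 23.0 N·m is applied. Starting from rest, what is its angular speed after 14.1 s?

ω ≈ 140 rad/s

I = (2/5)MR² = (2/5)(13.2)(0.663)² = 2.321 kg·m².
α = τ/I = 23.0/2.321 = 9.910 rad/s².
ω = ω₀ + αt = 0 + (9.910)(14.1) = 139.7 rad/s.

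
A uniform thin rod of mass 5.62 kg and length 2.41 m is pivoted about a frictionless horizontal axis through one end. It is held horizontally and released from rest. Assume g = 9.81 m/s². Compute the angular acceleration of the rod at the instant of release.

α ≈ 6.11 rad/s²

About the pivot, I = (1/3)ML² = (1/3)(5.62)(2.41)² = 10.88 kg·m².
The weight acts at the center, a distance L/2 = 1.205 m from the pivot; τ = Mg(L/2) = 66.43 N·m.
α = τ/I = 66.43/10.88 = 6.106 rad/s².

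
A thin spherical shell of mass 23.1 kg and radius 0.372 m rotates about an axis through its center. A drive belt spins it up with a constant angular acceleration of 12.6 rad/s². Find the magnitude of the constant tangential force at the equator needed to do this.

F ≈ 72.2 N

I = (2/3)MR² = (2/3)(23.1)(0.372)² = 2.131 kg·m².
The required torque is τ = Iα = (2.131)(12.60) = 26.85 N·m.
A tangential force at the equator gives τ = FR, so F = τ/R = 26.85/0.372 = 72.18 N.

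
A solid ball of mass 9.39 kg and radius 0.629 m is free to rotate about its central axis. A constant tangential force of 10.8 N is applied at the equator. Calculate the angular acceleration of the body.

I = (2/5)MR² = (2/5)(9.39)(0.629)² = 1.486 kg·m².
τ = F R = (10.8)(0.629) = 6.793 N·m.
Newton's second law for rotation, τ = Iα, gives α = τ/I = 6.793/1.486 = 4.571 rad/s².

α ≈ 4.57 rad/s²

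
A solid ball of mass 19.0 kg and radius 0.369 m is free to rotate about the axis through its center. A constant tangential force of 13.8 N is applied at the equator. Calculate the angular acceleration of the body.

I = (2/5)MR² = (2/5)(19.0)(0.369)² = 1.035 kg·m².
τ = F R = (13.8)(0.369) = 5.092 N·m.
From τ = Iα: α = 5.092/1.035 = 4.921 rad/s².

α ≈ 4.92 rad/s²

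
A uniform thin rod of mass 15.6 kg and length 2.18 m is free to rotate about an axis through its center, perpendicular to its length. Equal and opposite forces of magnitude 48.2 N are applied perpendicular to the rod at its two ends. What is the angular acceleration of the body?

I = (1/12)ML² = (1/12)(15.6)(2.18)² = 6.178 kg·m².
The couple gives τ = F·(L/2) + F·(L/2) = F L = (48.2)(2.18) = 105.1 N·m.
From τ = Iα: α = 105.1/6.178 = 17.01 rad/s².

α ≈ 17.0 rad/s²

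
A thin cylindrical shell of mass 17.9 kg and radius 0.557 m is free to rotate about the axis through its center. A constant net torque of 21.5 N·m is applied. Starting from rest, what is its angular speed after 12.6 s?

I = MR² = (17.9)(0.557)² = 5.553 kg·m².
α = τ/I = 21.5/5.553 = 3.871 rad/s².
ω = ω₀ + αt = 0 + (3.871)(12.6) = 48.78 rad/s.

ω ≈ 48.8 rad/s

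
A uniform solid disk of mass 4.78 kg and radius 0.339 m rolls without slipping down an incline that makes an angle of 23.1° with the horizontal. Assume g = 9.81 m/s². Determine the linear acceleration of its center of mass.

Translation along the incline: Mg sinθ − f = Ma.
Rotation about the center: fR = Iα with I = ½MR². No-slip gives a = αR, so f = (I/R²)a = (1/2)M a.
Substituting: Mg sinθ = (1 + 0.5000)Ma, so a = g sinθ/(1 + 0.5000) = (9.81) sin 23.1° / 1.500 = 2.566 m/s².

a ≈ 2.57 m/s²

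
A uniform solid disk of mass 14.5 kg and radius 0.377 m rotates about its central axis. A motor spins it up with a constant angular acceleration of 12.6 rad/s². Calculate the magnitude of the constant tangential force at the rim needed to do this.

F ≈ 34.4 N

I = ½MR² = (1/2)(14.5)(0.377)² = 1.030 kg·m².
The required torque is τ = Iα = (1.030)(12.60) = 12.98 N·m.
A tangential force at the rim gives τ = FR, so F = τ/R = 12.98/0.377 = 34.44 N.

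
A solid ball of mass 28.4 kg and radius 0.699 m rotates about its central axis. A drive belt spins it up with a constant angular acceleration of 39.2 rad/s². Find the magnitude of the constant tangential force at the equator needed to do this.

F ≈ 311 N

I = (2/5)MR² = (2/5)(28.4)(0.699)² = 5.551 kg·m².
The required torque is τ = Iα = (5.551)(39.20) = 217.6 N·m.
A tangential force at the equator gives τ = FR, so F = τ/R = 217.6/0.699 = 311.3 N.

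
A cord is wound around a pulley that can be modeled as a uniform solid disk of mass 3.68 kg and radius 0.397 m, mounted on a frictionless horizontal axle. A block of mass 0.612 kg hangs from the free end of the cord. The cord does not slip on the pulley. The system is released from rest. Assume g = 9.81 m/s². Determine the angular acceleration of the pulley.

α ≈ 6.17 rad/s²

I = ½MR² = (1/2)(3.68)(0.397)² = 0.2900 kg·m².
Block: mg − T = ma. Pulley: TR = Iα. No-slip: a = αR, so T = (I/R²)a = 1.840·a.
Then mg = (m + 1.840)a, so a = (0.612)(9.81)/(0.612 + 1.840) = 2.448 m/s².
α = a/R = 2.448/0.397 = 6.168 rad/s².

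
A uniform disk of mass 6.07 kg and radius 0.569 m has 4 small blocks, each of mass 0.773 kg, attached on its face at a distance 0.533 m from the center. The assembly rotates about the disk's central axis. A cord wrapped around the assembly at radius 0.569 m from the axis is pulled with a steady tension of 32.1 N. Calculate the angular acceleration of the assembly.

α ≈ 9.81 rad/s²

I_disk = ½MR² = ½(6.07)(0.569)² = 0.9826 kg·m².
I_blocks = 4·m·r² = 4(0.773)(0.533)² = 0.8784 kg·m².
Total I = 1.861 kg·m².
τ = F r = (32.1)(0.569) = 18.26 N·m.
α = τ/I = 18.26/1.861 = 9.814 rad/s².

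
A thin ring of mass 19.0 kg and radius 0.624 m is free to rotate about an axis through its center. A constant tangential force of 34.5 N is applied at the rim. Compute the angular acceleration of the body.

α ≈ 2.91 rad/s²

I = MR² = (19.0)(0.624)² = 7.398 kg·m².
τ = F R = (34.5)(0.624) = 21.53 N·m.
From τ = Iα: α = 21.53/7.398 = 2.910 rad/s².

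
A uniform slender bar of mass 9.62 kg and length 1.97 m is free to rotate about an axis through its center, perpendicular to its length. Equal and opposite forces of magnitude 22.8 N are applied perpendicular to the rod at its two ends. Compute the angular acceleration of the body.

α ≈ 14.4 rad/s²

I = (1/12)ML² = (1/12)(9.62)(1.97)² = 3.111 kg·m².
The couple gives τ = F·(L/2) + F·(L/2) = F L = (22.8)(1.97) = 44.92 N·m.
From τ = Iα: α = 44.92/3.111 = 14.44 rad/s².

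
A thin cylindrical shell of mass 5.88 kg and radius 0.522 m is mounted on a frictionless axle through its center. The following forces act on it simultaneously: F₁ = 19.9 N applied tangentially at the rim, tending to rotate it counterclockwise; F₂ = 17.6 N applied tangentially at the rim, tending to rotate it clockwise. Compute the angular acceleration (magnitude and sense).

I = MR² = (5.88)(0.522)² = 1.602 kg·m².
Taking counterclockwise as positive: τ₁ = +(19.9)(0.522) = +10.39 N·m; τ₂ = −(17.6)(0.522) = −9.187 N·m.
Net torque τ = 1.201 N·m.
α = τ/I = 1.201/1.602 = 0.7493 rad/s².

α ≈ 0.749 rad/s², counterclockwise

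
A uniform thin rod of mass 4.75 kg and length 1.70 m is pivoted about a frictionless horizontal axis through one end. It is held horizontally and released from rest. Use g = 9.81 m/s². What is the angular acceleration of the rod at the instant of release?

α ≈ 8.66 rad/s²

About the pivot, I = (1/3)ML² = (1/3)(4.75)(1.70)² = 4.576 kg·m².
The weight acts at the center, a distance L/2 = 0.8500 m from the pivot; τ = Mg(L/2) = 39.61 N·m.
α = τ/I = 39.61/4.576 = 8.656 rad/s².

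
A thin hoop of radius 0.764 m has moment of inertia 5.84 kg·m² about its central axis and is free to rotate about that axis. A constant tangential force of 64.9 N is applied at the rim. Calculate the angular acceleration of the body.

τ = F R = (64.9)(0.764) = 49.58 N·m.
From τ = Iα: α = 49.58/5.840 = 8.490 rad/s².

α ≈ 8.49 rad/s²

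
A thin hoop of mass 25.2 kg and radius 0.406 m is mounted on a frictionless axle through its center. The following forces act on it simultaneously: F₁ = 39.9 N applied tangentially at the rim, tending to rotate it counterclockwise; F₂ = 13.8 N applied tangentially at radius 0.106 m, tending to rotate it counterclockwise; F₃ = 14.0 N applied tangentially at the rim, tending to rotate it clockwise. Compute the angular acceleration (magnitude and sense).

I = MR² = (25.2)(0.406)² = 4.154 kg·m².
Taking counterclockwise as positive: τ₁ = +(39.9)(0.406) = +16.20 N·m; τ₂ = +(13.8)(0.106) = +1.463 N·m; τ₃ = −(14.0)(0.406) = −5.684 N·m.
Net torque τ = 11.98 N·m.
α = τ/I = 11.98/4.154 = 2.884 rad/s².

α ≈ 2.88 rad/s², counterclockwise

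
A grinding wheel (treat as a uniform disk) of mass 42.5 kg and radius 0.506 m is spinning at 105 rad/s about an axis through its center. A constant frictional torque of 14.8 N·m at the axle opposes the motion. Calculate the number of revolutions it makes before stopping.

≈ 323 revolutions

I = ½MR² = (1/2)(42.5)(0.506)² = 5.441 kg·m².
The net torque has magnitude 14.8 N·m, opposing ω.
|α| = τ/I = 14.80/5.441 = 2.720 rad/s² (deceleration).
ω² = ω₀² − 2|α|θ with ω = 0 ⇒ θ = ω₀²/(2|α|) = 2027 rad = 322.5 rev.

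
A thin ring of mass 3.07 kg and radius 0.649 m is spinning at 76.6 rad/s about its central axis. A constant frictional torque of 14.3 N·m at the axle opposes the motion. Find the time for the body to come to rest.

t ≈ 6.93 s

I = MR² = (3.07)(0.649)² = 1.293 kg·m².
The net torque has magnitude 14.3 N·m, opposing ω.
|α| = τ/I = 14.30/1.293 = 11.06 rad/s² (deceleration).
0 = ω₀ − |α|t ⇒ t = ω₀/|α| = 76.6/11.06 = 6.927 s.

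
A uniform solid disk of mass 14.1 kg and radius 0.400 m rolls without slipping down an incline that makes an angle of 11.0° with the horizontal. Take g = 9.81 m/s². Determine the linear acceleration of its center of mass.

Translation along the incline: Mg sinθ − f = Ma.
Rotation about the center: fR = Iα with I = ½MR². No-slip gives a = αR, so f = (I/R²)a = (1/2)M a.
Substituting: Mg sinθ = (1 + 0.5000)Ma, so a = g sinθ/(1 + 0.5000) = (9.81) sin 11.0° / 1.500 = 1.248 m/s².

a ≈ 1.25 m/s²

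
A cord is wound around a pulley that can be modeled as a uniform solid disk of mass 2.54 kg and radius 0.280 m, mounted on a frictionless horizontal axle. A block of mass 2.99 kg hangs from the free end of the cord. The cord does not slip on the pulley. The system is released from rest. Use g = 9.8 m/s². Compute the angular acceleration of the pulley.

α ≈ 24.6 rad/s²

I = ½MR² = (1/2)(2.54)(0.280)² = 0.09957 kg·m².
Block: mg − T = ma. Pulley: TR = Iα. No-slip: a = αR, so T = (I/R²)a = 1.270·a.
Then mg = (m + 1.270)a, so a = (2.99)(9.8)/(2.99 + 1.270) = 6.878 m/s².
α = a/R = 6.878/0.280 = 24.57 rad/s².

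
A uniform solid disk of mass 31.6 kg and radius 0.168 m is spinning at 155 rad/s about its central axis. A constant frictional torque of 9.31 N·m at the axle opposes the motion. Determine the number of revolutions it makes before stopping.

I = ½MR² = (1/2)(31.6)(0.168)² = 0.4459 kg·m².
The net torque has magnitude 9.31 N·m, opposing ω.
|α| = τ/I = 9.310/0.4459 = 20.88 rad/s² (deceleration).
ω² = ω₀² − 2|α|θ with ω = 0 ⇒ θ = ω₀²/(2|α|) = 575.4 rad = 91.58 rev.

≈ 91.6 revolutions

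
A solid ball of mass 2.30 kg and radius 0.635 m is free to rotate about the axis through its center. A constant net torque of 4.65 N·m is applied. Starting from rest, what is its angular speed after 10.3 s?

I = (2/5)MR² = (2/5)(2.30)(0.635)² = 0.3710 kg·m².
α = τ/I = 4.65/0.3710 = 12.53 rad/s².
ω = ω₀ + αt = 0 + (12.53)(10.3) = 129.1 rad/s.

ω ≈ 129 rad/s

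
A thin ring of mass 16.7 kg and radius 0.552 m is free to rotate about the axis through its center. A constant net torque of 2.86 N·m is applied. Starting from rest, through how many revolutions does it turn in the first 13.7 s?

≈ 8.39 revolutions

I = MR² = (16.7)(0.552)² = 5.089 kg·m².
α = τ/I = 2.86/5.089 = 0.5620 rad/s².
θ = ½αt² = ½(0.5620)(13.7)² = 52.75 rad.
Revolutions = θ/(2π) = 8.395.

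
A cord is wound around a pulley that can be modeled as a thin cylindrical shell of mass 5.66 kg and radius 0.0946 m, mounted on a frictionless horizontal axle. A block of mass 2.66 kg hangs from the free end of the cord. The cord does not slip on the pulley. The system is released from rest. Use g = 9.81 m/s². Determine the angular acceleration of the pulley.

α ≈ 33.2 rad/s²

I = MR² = (5.66)(0.0946)² = 0.05065 kg·m².
Block: mg − T = ma. Pulley: TR = Iα. No-slip: a = αR, so T = (I/R²)a = 5.660·a.
Then mg = (m + 5.660)a, so a = (2.66)(9.81)/(2.66 + 5.660) = 3.136 m/s².
α = a/R = 3.136/0.0946 = 33.15 rad/s².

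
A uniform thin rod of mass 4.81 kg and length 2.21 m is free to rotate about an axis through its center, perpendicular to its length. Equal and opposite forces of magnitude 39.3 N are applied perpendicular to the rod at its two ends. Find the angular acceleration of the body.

α ≈ 44.4 rad/s²

I = (1/12)ML² = (1/12)(4.81)(2.21)² = 1.958 kg·m².
The couple gives τ = F·(L/2) + F·(L/2) = F L = (39.3)(2.21) = 86.85 N·m.
Newton's second law for rotation, τ = Iα, gives α = τ/I = 86.85/1.958 = 44.36 rad/s².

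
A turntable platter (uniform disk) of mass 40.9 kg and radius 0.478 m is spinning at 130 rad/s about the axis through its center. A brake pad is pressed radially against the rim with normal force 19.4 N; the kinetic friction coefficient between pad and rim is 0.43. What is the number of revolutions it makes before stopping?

≈ 1580 revolutions

I = ½MR² = (1/2)(40.9)(0.478)² = 4.672 kg·m².
Friction force f = μN = (0.43)(19.4) = 8.342 N at the rim; torque magnitude τ = fR = 3.987 N·m, opposing ω.
|α| = τ/I = 3.987/4.672 = 0.8534 rad/s² (deceleration).
ω² = ω₀² − 2|α|θ with ω = 0 ⇒ θ = ω₀²/(2|α|) = 9902 rad = 1576 rev.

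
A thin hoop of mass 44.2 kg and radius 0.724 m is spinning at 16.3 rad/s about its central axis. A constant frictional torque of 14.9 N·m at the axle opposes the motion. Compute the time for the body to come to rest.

I = MR² = (44.2)(0.724)² = 23.17 kg·m².
The net torque has magnitude 14.9 N·m, opposing ω.
|α| = τ/I = 14.90/23.17 = 0.6431 rad/s² (deceleration).
0 = ω₀ − |α|t ⇒ t = ω₀/|α| = 16.3/0.6431 = 25.35 s.

t ≈ 25.3 s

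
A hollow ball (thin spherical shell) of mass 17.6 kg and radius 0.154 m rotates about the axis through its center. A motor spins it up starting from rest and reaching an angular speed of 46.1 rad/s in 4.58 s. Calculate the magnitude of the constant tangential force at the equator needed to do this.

F ≈ 18.2 N

I = (2/3)MR² = (2/3)(17.6)(0.154)² = 0.2783 kg·m².
α = Δω/Δt = (46.1 − 0)/4.58 = 10.07 rad/s².
The required torque is τ = Iα = (0.2783)(10.07) = 2.801 N·m.
A tangential force at the equator gives τ = FR, so F = τ/R = 2.801/0.154 = 18.19 N.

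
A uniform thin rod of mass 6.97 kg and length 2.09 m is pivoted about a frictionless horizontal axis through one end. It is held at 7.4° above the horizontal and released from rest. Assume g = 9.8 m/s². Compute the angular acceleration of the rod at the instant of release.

α ≈ 6.97 rad/s²

About the pivot, I = (1/3)ML² = (1/3)(6.97)(2.09)² = 10.15 kg·m².
The weight acts at the center, a distance L/2 = 1.045 m from the pivot; τ = Mg(L/2) cos 7.4° = 70.79 N·m.
α = τ/I = 70.79/10.15 = 6.975 rad/s².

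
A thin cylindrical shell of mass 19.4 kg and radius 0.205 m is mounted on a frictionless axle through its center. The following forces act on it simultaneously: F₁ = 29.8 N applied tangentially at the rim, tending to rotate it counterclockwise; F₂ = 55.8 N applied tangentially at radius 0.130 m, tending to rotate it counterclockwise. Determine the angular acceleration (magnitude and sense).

α ≈ 16.4 rad/s², counterclockwise

I = MR² = (19.4)(0.205)² = 0.8153 kg·m².
Taking counterclockwise as positive: τ₁ = +(29.8)(0.205) = +6.109 N·m; τ₂ = +(55.8)(0.130) = +7.254 N·m.
Net torque τ = 13.36 N·m.
α = τ/I = 13.36/0.8153 = 16.39 rad/s².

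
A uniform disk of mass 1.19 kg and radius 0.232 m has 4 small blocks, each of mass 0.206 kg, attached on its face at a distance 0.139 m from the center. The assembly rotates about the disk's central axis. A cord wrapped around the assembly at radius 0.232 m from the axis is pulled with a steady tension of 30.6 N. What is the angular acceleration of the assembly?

α ≈ 148 rad/s²

I_disk = ½MR² = ½(1.19)(0.232)² = 0.03203 kg·m².
I_blocks = 4·m·r² = 4(0.206)(0.139)² = 0.01592 kg·m².
Total I = 0.04795 kg·m².
τ = F r = (30.6)(0.232) = 7.099 N·m.
α = τ/I = 7.099/0.04795 = 148.1 rad/s².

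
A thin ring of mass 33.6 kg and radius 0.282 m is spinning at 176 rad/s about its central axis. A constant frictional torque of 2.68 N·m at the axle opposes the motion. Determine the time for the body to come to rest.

t ≈ 175 s

I = MR² = (33.6)(0.282)² = 2.672 kg·m².
The net torque has magnitude 2.68 N·m, opposing ω.
|α| = τ/I = 2.680/2.672 = 1.003 rad/s² (deceleration).
0 = ω₀ − |α|t ⇒ t = ω₀/|α| = 176/1.003 = 175.5 s.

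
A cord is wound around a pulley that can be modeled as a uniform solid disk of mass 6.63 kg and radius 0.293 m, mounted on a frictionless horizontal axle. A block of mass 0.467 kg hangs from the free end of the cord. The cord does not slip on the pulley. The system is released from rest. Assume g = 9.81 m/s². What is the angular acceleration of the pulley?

α ≈ 4.13 rad/s²

I = ½MR² = (1/2)(6.63)(0.293)² = 0.2846 kg·m².
Block: mg − T = ma. Pulley: TR = Iα. No-slip: a = αR, so T = (I/R²)a = 3.315·a.
Then mg = (m + 3.315)a, so a = (0.467)(9.81)/(0.467 + 3.315) = 1.211 m/s².
α = a/R = 1.211/0.293 = 4.134 rad/s².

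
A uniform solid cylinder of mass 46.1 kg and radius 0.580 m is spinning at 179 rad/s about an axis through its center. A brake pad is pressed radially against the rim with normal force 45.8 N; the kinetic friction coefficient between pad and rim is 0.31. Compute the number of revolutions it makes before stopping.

I = ½MR² = (1/2)(46.1)(0.580)² = 7.754 kg·m².
Friction force f = μN = (0.31)(45.8) = 14.20 N at the rim; torque magnitude τ = fR = 8.235 N·m, opposing ω.
|α| = τ/I = 8.235/7.754 = 1.062 rad/s² (deceleration).
ω² = ω₀² − 2|α|θ with ω = 0 ⇒ θ = ω₀²/(2|α|) = 15090 rad = 2401 rev.

≈ 2400 revolutions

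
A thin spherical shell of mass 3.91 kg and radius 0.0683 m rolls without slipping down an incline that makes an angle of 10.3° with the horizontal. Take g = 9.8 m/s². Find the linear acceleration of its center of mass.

Translation along the incline: Mg sinθ − f = Ma.
Rotation about the center: fR = Iα with I = (2/3)MR². No-slip gives a = αR, so f = (I/R²)a = (2/3)M a.
Substituting: Mg sinθ = (1 + 0.6667)Ma, so a = g sinθ/(1 + 0.6667) = (9.8) sin 10.3° / 1.667 = 1.051 m/s².

a ≈ 1.05 m/s²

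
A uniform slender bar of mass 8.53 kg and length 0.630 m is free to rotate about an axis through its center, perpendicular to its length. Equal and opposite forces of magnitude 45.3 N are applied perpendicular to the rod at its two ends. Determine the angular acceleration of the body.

I = (1/12)ML² = (1/12)(8.53)(0.630)² = 0.2821 kg·m².
The couple gives τ = F·(L/2) + F·(L/2) = F L = (45.3)(0.630) = 28.54 N·m.
Newton's second law for rotation, τ = Iα, gives α = τ/I = 28.54/0.2821 = 101.2 rad/s².

α ≈ 101 rad/s²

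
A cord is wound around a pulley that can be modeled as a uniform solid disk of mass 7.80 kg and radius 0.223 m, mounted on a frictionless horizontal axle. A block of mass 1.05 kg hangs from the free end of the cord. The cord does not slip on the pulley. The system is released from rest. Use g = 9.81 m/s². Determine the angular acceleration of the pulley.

I = ½MR² = (1/2)(7.80)(0.223)² = 0.1939 kg·m².
Block: mg − T = ma. Pulley: TR = Iα. No-slip: a = αR, so T = (I/R²)a = 3.900·a.
Then mg = (m + 3.900)a, so a = (1.05)(9.81)/(1.05 + 3.900) = 2.081 m/s².
α = a/R = 2.081/0.223 = 9.331 rad/s².

α ≈ 9.33 rad/s²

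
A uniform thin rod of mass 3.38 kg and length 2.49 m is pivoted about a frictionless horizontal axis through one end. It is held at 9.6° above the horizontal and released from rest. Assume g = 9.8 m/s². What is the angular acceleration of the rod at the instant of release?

About the pivot, I = (1/3)ML² = (1/3)(3.38)(2.49)² = 6.985 kg·m².
The weight acts at the center, a distance L/2 = 1.245 m from the pivot; τ = Mg(L/2) cos 9.6° = 40.66 N·m.
α = τ/I = 40.66/6.985 = 5.821 rad/s².

α ≈ 5.82 rad/s²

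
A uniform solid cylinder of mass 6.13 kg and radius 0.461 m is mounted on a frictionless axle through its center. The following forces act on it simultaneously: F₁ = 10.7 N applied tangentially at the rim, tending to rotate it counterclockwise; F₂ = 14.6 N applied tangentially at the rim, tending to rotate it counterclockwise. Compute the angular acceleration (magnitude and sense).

α ≈ 17.9 rad/s², counterclockwise

I = ½MR² = (1/2)(6.13)(0.461)² = 0.6514 kg·m².
Taking counterclockwise as positive: τ₁ = +(10.7)(0.461) = +4.933 N·m; τ₂ = +(14.6)(0.461) = +6.731 N·m.
Net torque τ = 11.66 N·m.
α = τ/I = 11.66/0.6514 = 17.91 rad/s².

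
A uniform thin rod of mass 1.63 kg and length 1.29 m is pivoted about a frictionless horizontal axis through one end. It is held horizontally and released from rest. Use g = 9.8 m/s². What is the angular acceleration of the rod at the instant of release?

α ≈ 11.4 rad/s²

About the pivot, I = (1/3)ML² = (1/3)(1.63)(1.29)² = 0.9042 kg·m².
The weight acts at the center, a distance L/2 = 0.6450 m from the pivot; τ = Mg(L/2) = 10.30 N·m.
α = τ/I = 10.30/0.9042 = 11.40 rad/s².
(Equivalently α = (3g/(2L)) = 11.40 rad/s².)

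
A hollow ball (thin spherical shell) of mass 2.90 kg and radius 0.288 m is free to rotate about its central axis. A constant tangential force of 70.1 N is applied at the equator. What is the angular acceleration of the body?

α ≈ 126 rad/s²

I = (2/3)MR² = (2/3)(2.90)(0.288)² = 0.1604 kg·m².
τ = F R = (70.1)(0.288) = 20.19 N·m.
From τ = Iα: α = 20.19/0.1604 = 125.9 rad/s².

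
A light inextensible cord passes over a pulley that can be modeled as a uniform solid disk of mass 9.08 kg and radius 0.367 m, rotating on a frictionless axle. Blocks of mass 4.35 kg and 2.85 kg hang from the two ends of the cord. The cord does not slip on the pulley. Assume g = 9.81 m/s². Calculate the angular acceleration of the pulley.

α ≈ 3.42 rad/s²

I = ½MR² = (1/2)(9.08)(0.367)² = 0.6115 kg·m².
Heavier block: m₁g − T₁ = m₁a. Lighter block: T₂ − m₂g = m₂a.
Pulley: (T₁ − T₂)R = Iα = I(a/R), so T₁ − T₂ = (I/R²)a = (1/2)M_p a = 4.540·a.
Adding the three: (m₁ − m₂)g = (m₁ + m₂ + 4.540)a, so a = (4.35 − 2.85)(9.81)/(4.35 + 2.85 + 4.540) = 1.253 m/s².
α = a/R = 1.253/0.367 = 3.415 rad/s².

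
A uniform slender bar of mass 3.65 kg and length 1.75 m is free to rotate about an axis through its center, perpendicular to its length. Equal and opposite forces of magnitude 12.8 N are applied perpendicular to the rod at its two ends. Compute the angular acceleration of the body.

α ≈ 24.0 rad/s²

I = (1/12)ML² = (1/12)(3.65)(1.75)² = 0.9315 kg·m².
The couple gives τ = F·(L/2) + F·(L/2) = F L = (12.8)(1.75) = 22.40 N·m.
From τ = Iα: α = 22.40/0.9315 = 24.05 rad/s².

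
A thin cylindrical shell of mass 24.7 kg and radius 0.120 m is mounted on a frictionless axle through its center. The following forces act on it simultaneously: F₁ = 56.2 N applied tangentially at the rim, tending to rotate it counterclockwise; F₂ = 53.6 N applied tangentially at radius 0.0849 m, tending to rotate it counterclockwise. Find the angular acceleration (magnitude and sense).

I = MR² = (24.7)(0.120)² = 0.3557 kg·m².
Taking counterclockwise as positive: τ₁ = +(56.2)(0.120) = +6.744 N·m; τ₂ = +(53.6)(0.0849) = +4.551 N·m.
Net torque τ = 11.29 N·m.
α = τ/I = 11.29/0.3557 = 31.76 rad/s².

α ≈ 31.8 rad/s², counterclockwise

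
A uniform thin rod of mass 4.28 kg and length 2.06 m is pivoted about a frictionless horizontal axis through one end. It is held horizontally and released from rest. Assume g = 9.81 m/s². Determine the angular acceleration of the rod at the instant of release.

α ≈ 7.14 rad/s²

About the pivot, I = (1/3)ML² = (1/3)(4.28)(2.06)² = 6.054 kg·m².
The weight acts at the center, a distance L/2 = 1.030 m from the pivot; τ = Mg(L/2) = 43.25 N·m.
α = τ/I = 43.25/6.054 = 7.143 rad/s².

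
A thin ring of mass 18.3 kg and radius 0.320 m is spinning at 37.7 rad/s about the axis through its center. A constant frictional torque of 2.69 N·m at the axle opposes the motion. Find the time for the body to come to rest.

t ≈ 26.3 s

I = MR² = (18.3)(0.320)² = 1.874 kg·m².
The net torque has magnitude 2.69 N·m, opposing ω.
|α| = τ/I = 2.690/1.874 = 1.435 rad/s² (deceleration).
0 = ω₀ − |α|t ⇒ t = ω₀/|α| = 37.7/1.435 = 26.26 s.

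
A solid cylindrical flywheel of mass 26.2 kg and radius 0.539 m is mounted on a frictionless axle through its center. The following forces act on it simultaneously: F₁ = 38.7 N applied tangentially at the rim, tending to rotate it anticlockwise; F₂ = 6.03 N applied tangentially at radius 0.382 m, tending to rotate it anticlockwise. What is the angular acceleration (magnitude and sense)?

α ≈ 6.09 rad/s², anticlockwise

I = ½MR² = (1/2)(26.2)(0.539)² = 3.806 kg·m².
Taking anticlockwise as positive: τ₁ = +(38.7)(0.539) = +20.86 N·m; τ₂ = +(6.03)(0.382) = +2.303 N·m.
Net torque τ = 23.16 N·m.
α = τ/I = 23.16/3.806 = 6.086 rad/s².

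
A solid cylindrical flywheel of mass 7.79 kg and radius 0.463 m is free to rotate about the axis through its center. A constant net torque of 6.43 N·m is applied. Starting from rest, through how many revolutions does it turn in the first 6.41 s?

≈ 25.2 revolutions

I = ½MR² = (1/2)(7.79)(0.463)² = 0.8350 kg·m².
α = τ/I = 6.43/0.8350 = 7.701 rad/s².
θ = ½αt² = ½(7.701)(6.41)² = 158.2 rad.
Revolutions = θ/(2π) = 25.18.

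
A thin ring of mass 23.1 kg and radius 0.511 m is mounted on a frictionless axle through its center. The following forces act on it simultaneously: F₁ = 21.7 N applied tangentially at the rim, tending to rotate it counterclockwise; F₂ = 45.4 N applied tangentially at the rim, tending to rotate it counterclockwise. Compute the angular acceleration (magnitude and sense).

I = MR² = (23.1)(0.511)² = 6.032 kg·m².
Taking counterclockwise as positive: τ₁ = +(21.7)(0.511) = +11.09 N·m; τ₂ = +(45.4)(0.511) = +23.20 N·m.
Net torque τ = 34.29 N·m.
α = τ/I = 34.29/6.032 = 5.684 rad/s².

α ≈ 5.68 rad/s², counterclockwise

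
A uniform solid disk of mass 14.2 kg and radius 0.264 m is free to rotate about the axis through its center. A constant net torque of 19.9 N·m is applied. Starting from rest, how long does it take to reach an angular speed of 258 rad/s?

t ≈ 6.42 s

I = ½MR² = (1/2)(14.2)(0.264)² = 0.4948 kg·m².
α = τ/I = 19.9/0.4948 = 40.21 rad/s².
ω = αt ⇒ t = ω/α = 258/40.21 = 6.416 s.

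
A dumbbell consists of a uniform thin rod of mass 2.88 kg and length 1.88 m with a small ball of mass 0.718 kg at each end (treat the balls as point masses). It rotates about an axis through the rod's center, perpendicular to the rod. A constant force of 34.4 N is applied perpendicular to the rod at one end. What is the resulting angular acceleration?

α ≈ 15.3 rad/s²

I_rod = (1/12)ML² = (1/12)(2.88)(1.88)² = 0.8483 kg·m².
I_balls = 2·m·(L/2)² = 2(0.718)(0.9400)² = 1.269 kg·m².
Total I = 2.117 kg·m².
τ = F·(L/2) = (34.4)(0.940) = 32.34 N·m.
α = τ/I = 32.34/2.117 = 15.27 rad/s².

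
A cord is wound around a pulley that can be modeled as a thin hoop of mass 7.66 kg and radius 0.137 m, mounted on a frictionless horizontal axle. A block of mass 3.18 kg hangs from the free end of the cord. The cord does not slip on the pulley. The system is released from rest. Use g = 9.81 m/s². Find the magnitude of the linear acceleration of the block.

I = MR² = (7.66)(0.137)² = 0.1438 kg·m².
Block: mg − T = ma. Pulley: TR = Iα. No-slip: a = αR, so T = (I/R²)a = 7.660·a.
Then mg = (m + 7.660)a, so a = (3.18)(9.81)/(3.18 + 7.660) = 2.878 m/s².

a ≈ 2.88 m/s²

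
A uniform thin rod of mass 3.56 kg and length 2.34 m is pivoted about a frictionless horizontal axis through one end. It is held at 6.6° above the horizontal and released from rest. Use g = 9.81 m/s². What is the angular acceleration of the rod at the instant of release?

About the pivot, I = (1/3)ML² = (1/3)(3.56)(2.34)² = 6.498 kg·m².
The weight acts at the center, a distance L/2 = 1.170 m from the pivot; τ = Mg(L/2) cos 6.6° = 40.59 N·m.
α = τ/I = 40.59/6.498 = 6.247 rad/s².

α ≈ 6.25 rad/s²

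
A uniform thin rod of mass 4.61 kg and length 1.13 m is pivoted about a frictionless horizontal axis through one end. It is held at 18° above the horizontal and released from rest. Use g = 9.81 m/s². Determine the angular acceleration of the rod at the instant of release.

About the pivot, I = (1/3)ML² = (1/3)(4.61)(1.13)² = 1.962 kg·m².
The weight acts at the center, a distance L/2 = 0.5650 m from the pivot; τ = Mg(L/2) cos 18° = 24.30 N·m.
α = τ/I = 24.30/1.962 = 12.38 rad/s².
(Equivalently α = (3g/(2L)) cos 18° = 12.38 rad/s².)

α ≈ 12.4 rad/s²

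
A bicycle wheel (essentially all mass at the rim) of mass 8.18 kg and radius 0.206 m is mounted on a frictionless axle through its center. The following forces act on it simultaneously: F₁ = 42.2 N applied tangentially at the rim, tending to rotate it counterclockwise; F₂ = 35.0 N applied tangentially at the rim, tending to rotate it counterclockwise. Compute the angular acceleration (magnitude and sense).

I = MR² = (8.18)(0.206)² = 0.3471 kg·m².
Taking counterclockwise as positive: τ₁ = +(42.2)(0.206) = +8.693 N·m; τ₂ = +(35.0)(0.206) = +7.210 N·m.
Net torque τ = 15.90 N·m.
α = τ/I = 15.90/0.3471 = 45.81 rad/s².

α ≈ 45.8 rad/s², counterclockwise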